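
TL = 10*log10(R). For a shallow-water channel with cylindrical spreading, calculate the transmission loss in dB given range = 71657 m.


TL = 10*log10(71657) = 48.55

48.55 dB


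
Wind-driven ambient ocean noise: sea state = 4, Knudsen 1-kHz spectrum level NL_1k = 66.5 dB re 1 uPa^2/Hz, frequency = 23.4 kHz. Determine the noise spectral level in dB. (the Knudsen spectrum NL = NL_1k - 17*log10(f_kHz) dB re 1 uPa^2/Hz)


NL = NL_1k - 17*log10(f_kHz) = 66.5 - 17*log10(23.4) = 66.5 - (23.28) = 43.22

43.22 dB


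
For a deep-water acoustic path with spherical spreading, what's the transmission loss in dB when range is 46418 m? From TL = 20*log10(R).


TL = 20*log10(46418) = 93.33

93.33 dB


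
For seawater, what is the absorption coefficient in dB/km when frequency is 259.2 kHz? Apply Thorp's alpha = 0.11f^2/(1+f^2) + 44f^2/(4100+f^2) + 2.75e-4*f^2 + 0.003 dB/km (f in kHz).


f^2 = 67184.64
alpha = 0.11*67184.64/(1+67184.64) + 44*67184.64/(4100+67184.64) + 2.75e-4*67184.64 + 0.003 = 60.058

60.058 dB/km


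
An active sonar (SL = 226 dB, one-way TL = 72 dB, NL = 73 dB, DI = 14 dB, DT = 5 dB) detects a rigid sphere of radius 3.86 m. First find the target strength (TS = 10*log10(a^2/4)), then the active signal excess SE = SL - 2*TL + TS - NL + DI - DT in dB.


Step 1: TS = 10*log10(3.86^2/4) = 5.71 dB
Step 2: SE = SL - 2*TL + TS - NL + DI - DT = 226 - 2*72 + (5.71) - 73 + 14 - 5 = 23.71

23.71 dB


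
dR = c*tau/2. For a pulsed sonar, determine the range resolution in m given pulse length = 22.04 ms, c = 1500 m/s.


16.53 m


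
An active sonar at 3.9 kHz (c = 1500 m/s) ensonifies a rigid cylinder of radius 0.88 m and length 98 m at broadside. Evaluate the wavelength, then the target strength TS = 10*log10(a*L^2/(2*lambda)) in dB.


Step 1: lambda = c/f = 1500/3900 = 0.38462 m
Step 2: TS = 10*log10(a*L^2/(2*lambda)) = 10*log10(0.88*98^2/(2*0.38462)) = 40.41

40.41 dB


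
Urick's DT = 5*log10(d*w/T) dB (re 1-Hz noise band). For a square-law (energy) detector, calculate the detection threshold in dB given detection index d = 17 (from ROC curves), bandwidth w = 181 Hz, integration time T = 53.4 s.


DT = 5*log10(d*w/T) = 5*log10(17 * 181 / 53.4) = 5*log10(57.62) = 8.8

8.8 dB


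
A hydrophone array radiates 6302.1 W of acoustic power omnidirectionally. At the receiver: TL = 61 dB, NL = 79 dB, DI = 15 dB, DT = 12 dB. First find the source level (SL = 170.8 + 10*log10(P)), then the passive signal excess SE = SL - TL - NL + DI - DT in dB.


Step 1: SL = 170.8 + 10*log10(6302.1) = 208.79 dB
Step 2: SE = SL - TL - NL + DI - DT = 208.79 - 61 - 79 + 15 - 12 = 71.79

71.79 dB


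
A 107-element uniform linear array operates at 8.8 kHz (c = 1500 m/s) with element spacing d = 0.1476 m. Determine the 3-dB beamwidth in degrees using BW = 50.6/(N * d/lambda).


0.55 deg


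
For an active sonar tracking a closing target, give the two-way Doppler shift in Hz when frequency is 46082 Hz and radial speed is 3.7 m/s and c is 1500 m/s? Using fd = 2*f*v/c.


227.34 Hz


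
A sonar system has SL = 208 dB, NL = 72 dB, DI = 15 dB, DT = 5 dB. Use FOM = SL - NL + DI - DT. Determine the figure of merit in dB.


146 dB


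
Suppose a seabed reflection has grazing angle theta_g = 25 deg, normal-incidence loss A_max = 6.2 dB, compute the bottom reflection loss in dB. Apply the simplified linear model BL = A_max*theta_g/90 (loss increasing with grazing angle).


1.72 dB


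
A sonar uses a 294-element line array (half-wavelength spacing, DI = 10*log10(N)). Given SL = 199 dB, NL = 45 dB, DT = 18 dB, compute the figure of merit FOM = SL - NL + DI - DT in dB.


Step 1: DI = 10*log10(294) = 24.68 dB
Step 2: FOM = SL - NL + DI - DT = 199 - 45 + 24.68 - 18 = 160.68

160.68 dB


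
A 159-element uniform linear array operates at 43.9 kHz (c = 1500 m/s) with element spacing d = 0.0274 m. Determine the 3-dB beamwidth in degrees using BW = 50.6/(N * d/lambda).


0.4 deg


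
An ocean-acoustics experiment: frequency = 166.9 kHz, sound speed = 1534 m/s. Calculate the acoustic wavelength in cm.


0.92 cm


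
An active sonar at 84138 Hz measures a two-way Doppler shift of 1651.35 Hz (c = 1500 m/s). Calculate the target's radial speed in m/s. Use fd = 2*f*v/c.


From fd = 2*f*v/c, v = c*fd/(2*f) = 1500 * 1651.35 / (2*84138) = 14.72

14.72 m/s


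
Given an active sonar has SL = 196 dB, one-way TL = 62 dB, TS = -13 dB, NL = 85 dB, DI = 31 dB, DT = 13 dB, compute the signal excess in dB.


SE = SL - 2*TL + TS - NL + DI - DT = 196 - 2*62 + (-13) - 85 + 31 - 13 = -8

-8 dB


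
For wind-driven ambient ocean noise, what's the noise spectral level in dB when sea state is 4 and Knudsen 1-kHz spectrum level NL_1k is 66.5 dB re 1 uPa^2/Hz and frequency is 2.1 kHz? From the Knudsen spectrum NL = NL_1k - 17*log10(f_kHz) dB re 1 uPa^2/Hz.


NL = NL_1k - 17*log10(f_kHz) = 66.5 - 17*log10(2.1) = 66.5 - (5.48) = 61.02

61.02 dB


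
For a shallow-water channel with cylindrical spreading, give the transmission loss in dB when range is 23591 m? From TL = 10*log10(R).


TL = 10*log10(23591) = 43.73

43.73 dB


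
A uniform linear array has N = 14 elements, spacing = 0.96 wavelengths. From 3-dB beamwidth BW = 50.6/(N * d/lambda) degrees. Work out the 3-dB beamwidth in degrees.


BW = 50.6 / (14 * 0.96) = 50.6 / 13.44 = 3.76

3.76 deg


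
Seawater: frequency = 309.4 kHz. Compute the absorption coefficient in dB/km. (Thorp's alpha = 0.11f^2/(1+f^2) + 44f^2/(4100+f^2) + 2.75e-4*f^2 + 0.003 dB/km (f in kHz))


68.631 dB/km


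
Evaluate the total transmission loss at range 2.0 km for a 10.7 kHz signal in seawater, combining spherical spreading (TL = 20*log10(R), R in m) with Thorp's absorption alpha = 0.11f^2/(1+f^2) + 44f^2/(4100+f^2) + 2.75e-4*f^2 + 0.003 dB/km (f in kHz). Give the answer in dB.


Step 1 (Thorp): alpha = 0.11*114.49/(1+114.49) + 44*114.49/(4100+114.49) + 2.75e-4*114.49 + 0.003 = 1.3388 dB/km
Step 2: TL_spread = 20*log10(2000) = 66.02 dB
Step 3: TL_abs = alpha*R = 1.3388 * 2.0 = 2.68 dB
Step 4: TL_total = 66.02 + 2.68 = 68.7

68.7 dB


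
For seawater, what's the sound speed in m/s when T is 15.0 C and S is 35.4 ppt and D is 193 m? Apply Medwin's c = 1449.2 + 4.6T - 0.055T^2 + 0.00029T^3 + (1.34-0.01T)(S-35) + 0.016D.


c = 1449.2 + 4.6*15.0 - 0.055*15.0^2 + 0.00029*15.0^3 + (1.34 - 0.01*15.0)*(35.4 - 35) + 0.016*193 = 1510.37

1510.37 m/s


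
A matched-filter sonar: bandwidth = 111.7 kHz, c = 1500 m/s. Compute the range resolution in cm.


dR = c/(2*BW) = 1500 / (2 * 111.7e3) = 0.0067 m = 0.67 cm

0.67 cm


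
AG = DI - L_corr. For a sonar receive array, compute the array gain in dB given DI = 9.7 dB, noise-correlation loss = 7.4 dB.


AG = DI - L_corr = 9.7 - 7.4 = 2.3

2.3 dB


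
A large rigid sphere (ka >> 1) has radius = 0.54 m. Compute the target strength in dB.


TS = 10*log10(0.54^2 / 4) = 10*log10(0.0729) = -11.37

-11.37 dB


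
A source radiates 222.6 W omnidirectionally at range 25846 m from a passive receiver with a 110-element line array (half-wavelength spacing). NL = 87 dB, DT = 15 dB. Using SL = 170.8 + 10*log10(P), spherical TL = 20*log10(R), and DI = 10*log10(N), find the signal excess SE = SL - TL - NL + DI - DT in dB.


Step 1: SL = 170.8 + 10*log10(222.6) = 194.28 dB
Step 2: TL = 20*log10(25846) = 88.25 dB
Step 3: DI = 10*log10(110) = 20.41 dB
Step 4: SE = SL - TL - NL + DI - DT = 194.28 - 88.25 - 87 + 20.41 - 15 = 24.44

24.44 dB


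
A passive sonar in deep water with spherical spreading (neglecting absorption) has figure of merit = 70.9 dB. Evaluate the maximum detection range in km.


3.51 km


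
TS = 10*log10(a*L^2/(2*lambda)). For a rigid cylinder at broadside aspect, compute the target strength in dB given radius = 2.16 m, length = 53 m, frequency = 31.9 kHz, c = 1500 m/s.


lambda = 1500/31900 = 0.04702 m
TS = 10*log10(2.16*53^2/(2*0.04702)) = 48.1

48.1 dB


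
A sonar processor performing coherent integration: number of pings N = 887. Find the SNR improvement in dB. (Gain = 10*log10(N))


Gain = 10*log10(887) = 29.48

29.48 dB


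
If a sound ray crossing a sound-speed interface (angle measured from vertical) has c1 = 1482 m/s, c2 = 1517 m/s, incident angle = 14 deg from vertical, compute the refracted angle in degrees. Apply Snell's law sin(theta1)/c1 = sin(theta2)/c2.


sin(theta2) = (c2/c1)*sin(theta1) = (1517/1482)*sin(14 deg) = 0.24764
theta2 = arcsin(0.24764) = 14.34

14.34 deg


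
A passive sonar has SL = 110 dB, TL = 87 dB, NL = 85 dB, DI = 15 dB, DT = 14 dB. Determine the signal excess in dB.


-61 dB


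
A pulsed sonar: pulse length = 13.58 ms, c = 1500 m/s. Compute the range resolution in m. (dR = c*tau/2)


10.185 m


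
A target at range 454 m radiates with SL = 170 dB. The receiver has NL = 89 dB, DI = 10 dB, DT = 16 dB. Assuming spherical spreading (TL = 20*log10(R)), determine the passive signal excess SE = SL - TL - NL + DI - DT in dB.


Step 1: TL = 20*log10(454) = 53.14 dB
Step 2: SE = 170 - 53.14 - 89 + 10 - 16 = 21.86

21.86 dB


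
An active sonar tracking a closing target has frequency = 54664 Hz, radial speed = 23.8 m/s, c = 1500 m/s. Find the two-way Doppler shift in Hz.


1734.67 Hz


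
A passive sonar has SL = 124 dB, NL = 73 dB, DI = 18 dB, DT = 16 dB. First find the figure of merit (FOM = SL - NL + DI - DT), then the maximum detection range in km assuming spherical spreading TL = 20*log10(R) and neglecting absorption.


Step 1: FOM = SL - NL + DI - DT = 124 - 73 + 18 - 16 = 53 dB
Step 2: at max range FOM = TL = 20*log10(R), so R = 10^(53/20) = 446.68 m = 0.45 km

0.45 km


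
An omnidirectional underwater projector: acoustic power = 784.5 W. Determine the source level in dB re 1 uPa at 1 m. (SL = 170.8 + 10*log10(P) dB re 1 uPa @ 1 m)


SL = 170.8 + 10*log10(784.5) = 170.8 + 28.95 = 199.75

199.75 dB


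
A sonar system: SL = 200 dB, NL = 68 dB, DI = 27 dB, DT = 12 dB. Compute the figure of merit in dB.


FOM = SL - NL + DI - DT = 200 - 68 + 27 - 12 = 147

147 dB


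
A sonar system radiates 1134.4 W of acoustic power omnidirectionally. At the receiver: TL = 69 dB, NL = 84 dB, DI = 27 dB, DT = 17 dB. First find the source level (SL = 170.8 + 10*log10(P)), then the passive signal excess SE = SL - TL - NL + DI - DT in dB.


Step 1: SL = 170.8 + 10*log10(1134.4) = 201.35 dB
Step 2: SE = SL - TL - NL + DI - DT = 201.35 - 69 - 84 + 27 - 17 = 58.35

58.35 dB


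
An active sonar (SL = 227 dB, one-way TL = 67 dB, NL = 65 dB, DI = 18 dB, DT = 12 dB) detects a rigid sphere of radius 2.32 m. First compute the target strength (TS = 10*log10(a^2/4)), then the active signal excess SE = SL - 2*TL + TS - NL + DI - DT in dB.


Step 1: TS = 10*log10(2.32^2/4) = 1.29 dB
Step 2: SE = SL - 2*TL + TS - NL + DI - DT = 227 - 2*67 + (1.29) - 65 + 18 - 12 = 35.29

35.29 dB


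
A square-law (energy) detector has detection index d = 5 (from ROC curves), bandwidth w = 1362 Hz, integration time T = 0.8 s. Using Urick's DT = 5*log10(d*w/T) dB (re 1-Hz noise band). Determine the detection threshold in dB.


DT = 5*log10(d*w/T) = 5*log10(5 * 1362 / 0.8) = 5*log10(8512.5) = 19.65

19.65 dB


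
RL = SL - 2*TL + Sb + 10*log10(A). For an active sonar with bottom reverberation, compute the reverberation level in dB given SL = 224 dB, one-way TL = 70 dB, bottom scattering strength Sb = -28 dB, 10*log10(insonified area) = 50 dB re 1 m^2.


106 dB


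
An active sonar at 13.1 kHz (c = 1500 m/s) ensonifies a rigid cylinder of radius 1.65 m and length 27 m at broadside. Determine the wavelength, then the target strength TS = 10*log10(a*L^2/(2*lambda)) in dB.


Step 1: lambda = c/f = 1500/13100 = 0.1145 m
Step 2: TS = 10*log10(a*L^2/(2*lambda)) = 10*log10(1.65*27^2/(2*0.1145)) = 37.2

37.2 dB


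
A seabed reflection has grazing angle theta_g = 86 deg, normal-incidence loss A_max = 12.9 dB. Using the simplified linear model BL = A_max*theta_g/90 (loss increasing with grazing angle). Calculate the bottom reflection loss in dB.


12.33 dB


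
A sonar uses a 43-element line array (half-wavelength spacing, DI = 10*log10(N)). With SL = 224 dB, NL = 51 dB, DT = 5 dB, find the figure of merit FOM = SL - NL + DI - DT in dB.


Step 1: DI = 10*log10(43) = 16.33 dB
Step 2: FOM = SL - NL + DI - DT = 224 - 51 + 16.33 - 5 = 184.33

184.33 dB


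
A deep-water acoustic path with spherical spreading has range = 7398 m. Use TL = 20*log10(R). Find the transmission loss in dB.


TL = 20*log10(7398) = 77.38

77.38 dB


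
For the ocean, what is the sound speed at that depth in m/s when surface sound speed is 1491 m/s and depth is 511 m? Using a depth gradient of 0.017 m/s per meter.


c = 1491 + 0.017 * 511 = 1499.687

1499.687 m/s


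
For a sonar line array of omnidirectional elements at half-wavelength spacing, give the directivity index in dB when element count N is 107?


DI = 10*log10(107) = 20.29

20.29 dB


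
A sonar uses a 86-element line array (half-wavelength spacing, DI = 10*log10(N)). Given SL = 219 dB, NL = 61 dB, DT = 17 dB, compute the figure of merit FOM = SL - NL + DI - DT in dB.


Step 1: DI = 10*log10(86) = 19.34 dB
Step 2: FOM = SL - NL + DI - DT = 219 - 61 + 19.34 - 17 = 160.34

160.34 dB


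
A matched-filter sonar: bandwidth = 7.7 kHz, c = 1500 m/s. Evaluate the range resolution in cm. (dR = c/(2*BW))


9.74 cm


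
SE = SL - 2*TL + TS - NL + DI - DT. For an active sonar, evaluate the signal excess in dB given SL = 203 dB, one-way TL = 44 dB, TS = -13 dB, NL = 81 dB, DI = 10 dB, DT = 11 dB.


SE = SL - 2*TL + TS - NL + DI - DT = 203 - 2*44 + (-13) - 81 + 10 - 11 = 20

20 dB


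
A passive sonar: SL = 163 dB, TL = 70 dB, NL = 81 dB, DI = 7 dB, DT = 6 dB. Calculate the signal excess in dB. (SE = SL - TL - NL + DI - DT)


SE = SL - TL - NL + DI - DT = 163 - 70 - 81 + 7 - 6 = 13

13 dB


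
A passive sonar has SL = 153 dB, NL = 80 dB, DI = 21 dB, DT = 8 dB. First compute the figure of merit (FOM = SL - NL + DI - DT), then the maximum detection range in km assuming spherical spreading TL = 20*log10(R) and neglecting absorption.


Step 1: FOM = SL - NL + DI - DT = 153 - 80 + 21 - 8 = 86 dB
Step 2: at max range FOM = TL = 20*log10(R), so R = 10^(86/20) = 19952.62 m = 19.95 km

19.95 km


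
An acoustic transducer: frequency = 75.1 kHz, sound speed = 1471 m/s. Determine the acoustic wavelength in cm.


lambda = c/f = 1471 / 75100 = 0.0196 m = 1.96 cm

1.96 cm


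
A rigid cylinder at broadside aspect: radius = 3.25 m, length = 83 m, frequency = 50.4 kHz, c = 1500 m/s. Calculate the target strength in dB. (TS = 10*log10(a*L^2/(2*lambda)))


lambda = 1500/50400 = 0.02976 m
TS = 10*log10(3.25*83^2/(2*0.02976)) = 55.75

55.75 dB


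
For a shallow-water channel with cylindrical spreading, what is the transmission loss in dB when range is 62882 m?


TL = 10*log10(62882) = 47.99

47.99 dB


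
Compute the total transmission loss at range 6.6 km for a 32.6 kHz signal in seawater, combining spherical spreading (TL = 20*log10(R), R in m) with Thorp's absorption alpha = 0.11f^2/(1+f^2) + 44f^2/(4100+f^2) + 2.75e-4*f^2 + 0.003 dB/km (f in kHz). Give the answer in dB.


Step 1 (Thorp): alpha = 0.11*1062.76/(1+1062.76) + 44*1062.76/(4100+1062.76) + 2.75e-4*1062.76 + 0.003 = 9.4626 dB/km
Step 2: TL_spread = 20*log10(6600) = 76.39 dB
Step 3: TL_abs = alpha*R = 9.4626 * 6.6 = 62.45 dB
Step 4: TL_total = 76.39 + 62.45 = 138.84

138.84 dB


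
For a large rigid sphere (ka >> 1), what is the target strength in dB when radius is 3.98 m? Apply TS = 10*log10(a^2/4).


5.98 dB


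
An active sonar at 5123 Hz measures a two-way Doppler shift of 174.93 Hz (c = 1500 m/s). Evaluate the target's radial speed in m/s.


From fd = 2*f*v/c, v = c*fd/(2*f) = 1500 * 174.93 / (2*5123) = 25.61

25.61 m/s


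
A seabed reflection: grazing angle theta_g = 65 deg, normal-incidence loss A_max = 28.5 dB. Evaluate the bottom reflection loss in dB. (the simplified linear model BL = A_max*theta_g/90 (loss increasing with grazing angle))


20.58 dB


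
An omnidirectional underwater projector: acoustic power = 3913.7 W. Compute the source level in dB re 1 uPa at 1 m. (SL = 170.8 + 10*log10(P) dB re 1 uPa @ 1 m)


SL = 170.8 + 10*log10(3913.7) = 170.8 + 35.93 = 206.73

206.73 dB


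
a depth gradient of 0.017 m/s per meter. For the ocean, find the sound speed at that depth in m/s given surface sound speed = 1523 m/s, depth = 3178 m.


c = 1523 + 0.017 * 3178 = 1577.026

1577.026 m/s


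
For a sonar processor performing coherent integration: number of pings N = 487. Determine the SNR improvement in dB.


Gain = 10*log10(487) = 26.88

26.88 dB


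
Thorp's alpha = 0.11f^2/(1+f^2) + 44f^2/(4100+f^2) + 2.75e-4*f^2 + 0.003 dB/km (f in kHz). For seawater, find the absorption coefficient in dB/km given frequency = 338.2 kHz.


f^2 = 114379.24
alpha = 0.11*114379.24/(1+114379.24) + 44*114379.24/(4100+114379.24) + 2.75e-4*114379.24 + 0.003 = 74.045

74.045 dB/km


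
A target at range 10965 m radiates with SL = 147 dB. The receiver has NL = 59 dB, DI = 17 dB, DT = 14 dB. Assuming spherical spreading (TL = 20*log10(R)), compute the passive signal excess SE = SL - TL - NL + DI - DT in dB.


Step 1: TL = 20*log10(10965) = 80.8 dB
Step 2: SE = 147 - 80.8 - 59 + 17 - 14 = 10.2

10.2 dB


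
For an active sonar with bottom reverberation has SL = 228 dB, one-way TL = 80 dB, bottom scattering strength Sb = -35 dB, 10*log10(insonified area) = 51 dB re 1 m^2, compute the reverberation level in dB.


RL = SL - 2*TL + Sb + 10*log10(A) = 228 - 2*80 + (-35) + 51 = 84

84 dB


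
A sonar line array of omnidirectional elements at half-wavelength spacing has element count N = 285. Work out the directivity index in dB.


24.55 dB


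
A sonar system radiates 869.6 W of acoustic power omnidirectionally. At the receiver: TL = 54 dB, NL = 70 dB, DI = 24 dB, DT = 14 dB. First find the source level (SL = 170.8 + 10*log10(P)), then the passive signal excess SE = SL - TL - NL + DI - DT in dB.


Step 1: SL = 170.8 + 10*log10(869.6) = 200.19 dB
Step 2: SE = SL - TL - NL + DI - DT = 200.19 - 54 - 70 + 24 - 14 = 86.19

86.19 dB


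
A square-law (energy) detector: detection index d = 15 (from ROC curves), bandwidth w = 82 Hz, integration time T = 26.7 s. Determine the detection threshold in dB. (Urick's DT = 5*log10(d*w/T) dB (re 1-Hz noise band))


DT = 5*log10(d*w/T) = 5*log10(15 * 82 / 26.7) = 5*log10(46.07) = 8.32

8.32 dB


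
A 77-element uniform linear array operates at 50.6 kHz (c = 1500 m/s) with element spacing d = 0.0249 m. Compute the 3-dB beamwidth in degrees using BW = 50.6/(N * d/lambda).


Step 1: lambda = 1500/50600 = 0.02964 m
Step 2: d/lambda = 0.0249/0.02964 = 0.8401
Step 3: BW = 50.6/(N * d/lambda) = 50.6/(77 * 0.8401) = 0.78

0.78 deg


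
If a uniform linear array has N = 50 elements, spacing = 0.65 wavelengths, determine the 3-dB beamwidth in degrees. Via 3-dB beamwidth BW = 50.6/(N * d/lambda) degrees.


BW = 50.6 / (50 * 0.65) = 50.6 / 32.5 = 1.56

1.56 deg


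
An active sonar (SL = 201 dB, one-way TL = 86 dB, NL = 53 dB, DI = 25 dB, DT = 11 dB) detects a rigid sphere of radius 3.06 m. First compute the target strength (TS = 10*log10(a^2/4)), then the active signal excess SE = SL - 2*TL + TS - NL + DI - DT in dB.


Step 1: TS = 10*log10(3.06^2/4) = 3.69 dB
Step 2: SE = SL - 2*TL + TS - NL + DI - DT = 201 - 2*86 + (3.69) - 53 + 25 - 11 = -6.31

-6.31 dB


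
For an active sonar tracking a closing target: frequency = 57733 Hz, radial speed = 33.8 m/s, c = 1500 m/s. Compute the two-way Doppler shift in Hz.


fd = 2*f*v/c = 2 * 57733 * 33.8 / 1500 = 2601.83

2601.83 Hz


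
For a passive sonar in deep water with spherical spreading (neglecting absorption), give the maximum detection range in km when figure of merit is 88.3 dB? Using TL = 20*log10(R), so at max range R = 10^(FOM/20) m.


At max range FOM = TL, so 20*log10(R) = 88.3
R = 10^(88.3/20) = 26001.6 m = 26.0 km

26.0 km


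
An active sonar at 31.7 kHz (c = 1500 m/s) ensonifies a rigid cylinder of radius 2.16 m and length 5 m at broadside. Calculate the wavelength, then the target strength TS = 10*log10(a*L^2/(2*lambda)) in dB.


Step 1: lambda = c/f = 1500/31700 = 0.04732 m
Step 2: TS = 10*log10(a*L^2/(2*lambda)) = 10*log10(2.16*5^2/(2*0.04732)) = 27.56

27.56 dB


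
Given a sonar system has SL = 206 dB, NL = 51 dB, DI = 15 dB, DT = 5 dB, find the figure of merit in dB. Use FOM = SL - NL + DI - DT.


FOM = SL - NL + DI - DT = 206 - 51 + 15 - 5 = 165

165 dB


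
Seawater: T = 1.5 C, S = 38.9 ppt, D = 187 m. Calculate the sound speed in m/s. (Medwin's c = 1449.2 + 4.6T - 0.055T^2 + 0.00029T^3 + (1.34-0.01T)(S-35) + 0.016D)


c = 1449.2 + 4.6*1.5 - 0.055*1.5^2 + 0.00029*1.5^3 + (1.34 - 0.01*1.5)*(38.9 - 35) + 0.016*187 = 1464.14

1464.14 m/s


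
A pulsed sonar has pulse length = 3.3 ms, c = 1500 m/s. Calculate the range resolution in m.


dR = c*tau/2 = 1500 * 3.3e-3 / 2 = 2.475

2.475 m


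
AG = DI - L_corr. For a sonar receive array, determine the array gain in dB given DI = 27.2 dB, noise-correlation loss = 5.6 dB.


AG = DI - L_corr = 27.2 - 5.6 = 21.6

21.6 dB


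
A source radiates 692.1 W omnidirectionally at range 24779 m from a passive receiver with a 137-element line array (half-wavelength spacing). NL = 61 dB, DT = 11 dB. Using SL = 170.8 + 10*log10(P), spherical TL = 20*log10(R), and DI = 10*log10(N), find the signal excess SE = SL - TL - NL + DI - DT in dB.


60.69 dB


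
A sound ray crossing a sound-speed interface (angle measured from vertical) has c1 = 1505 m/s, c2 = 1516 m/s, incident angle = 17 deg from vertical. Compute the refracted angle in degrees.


sin(theta2) = (c2/c1)*sin(theta1) = (1516/1505)*sin(17 deg) = 0.29451
theta2 = arcsin(0.29451) = 17.13

17.13 deg


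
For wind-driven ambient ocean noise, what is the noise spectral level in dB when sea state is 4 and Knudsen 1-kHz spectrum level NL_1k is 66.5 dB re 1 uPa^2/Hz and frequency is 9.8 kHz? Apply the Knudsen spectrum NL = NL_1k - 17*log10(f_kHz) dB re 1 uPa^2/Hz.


NL = NL_1k - 17*log10(f_kHz) = 66.5 - 17*log10(9.8) = 66.5 - (16.85) = 49.65

49.65 dB


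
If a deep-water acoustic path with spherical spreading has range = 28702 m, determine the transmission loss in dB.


TL = 20*log10(28702) = 89.16

89.16 dB


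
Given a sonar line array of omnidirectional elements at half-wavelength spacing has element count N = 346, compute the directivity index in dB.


DI = 10*log10(346) = 25.39

25.39 dB


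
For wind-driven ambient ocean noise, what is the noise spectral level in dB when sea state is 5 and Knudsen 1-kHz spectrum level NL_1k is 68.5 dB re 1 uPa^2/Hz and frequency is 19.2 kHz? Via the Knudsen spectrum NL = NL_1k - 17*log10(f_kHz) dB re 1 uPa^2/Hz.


NL = NL_1k - 17*log10(f_kHz) = 68.5 - 17*log10(19.2) = 68.5 - (21.82) = 46.68

46.68 dB


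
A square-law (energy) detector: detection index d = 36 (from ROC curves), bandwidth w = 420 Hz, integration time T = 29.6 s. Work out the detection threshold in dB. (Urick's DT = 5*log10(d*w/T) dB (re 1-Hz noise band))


13.54 dB


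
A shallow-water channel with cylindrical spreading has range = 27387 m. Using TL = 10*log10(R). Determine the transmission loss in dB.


TL = 10*log10(27387) = 44.38

44.38 dB


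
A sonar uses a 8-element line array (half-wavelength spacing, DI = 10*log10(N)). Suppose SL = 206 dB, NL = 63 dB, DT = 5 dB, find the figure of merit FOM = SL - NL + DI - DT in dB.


147.03 dB


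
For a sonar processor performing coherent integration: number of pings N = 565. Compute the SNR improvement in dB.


Gain = 10*log10(565) = 27.52

27.52 dB


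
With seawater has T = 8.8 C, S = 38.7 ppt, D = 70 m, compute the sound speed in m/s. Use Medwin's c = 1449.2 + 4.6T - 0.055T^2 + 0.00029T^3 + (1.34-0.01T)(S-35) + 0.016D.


c = 1449.2 + 4.6*8.8 - 0.055*8.8^2 + 0.00029*8.8^3 + (1.34 - 0.01*8.8)*(38.7 - 35) + 0.016*70 = 1491.37

1491.37 m/s


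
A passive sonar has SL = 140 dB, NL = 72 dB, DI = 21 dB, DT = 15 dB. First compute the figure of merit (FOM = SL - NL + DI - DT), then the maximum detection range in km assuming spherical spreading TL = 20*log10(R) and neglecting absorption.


Step 1: FOM = SL - NL + DI - DT = 140 - 72 + 21 - 15 = 74 dB
Step 2: at max range FOM = TL = 20*log10(R), so R = 10^(74/20) = 5011.87 m = 5.01 km

5.01 km


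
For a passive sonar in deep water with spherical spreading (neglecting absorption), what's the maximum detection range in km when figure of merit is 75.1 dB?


5.69 km


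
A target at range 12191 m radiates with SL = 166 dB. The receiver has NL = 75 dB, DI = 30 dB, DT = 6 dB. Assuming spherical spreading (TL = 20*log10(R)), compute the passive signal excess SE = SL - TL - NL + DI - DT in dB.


Step 1: TL = 20*log10(12191) = 81.72 dB
Step 2: SE = 166 - 81.72 - 75 + 30 - 6 = 33.28

33.28 dB


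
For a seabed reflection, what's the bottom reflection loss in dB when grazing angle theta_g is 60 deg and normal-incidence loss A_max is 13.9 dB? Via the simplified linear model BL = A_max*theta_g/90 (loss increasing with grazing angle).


9.27 dB


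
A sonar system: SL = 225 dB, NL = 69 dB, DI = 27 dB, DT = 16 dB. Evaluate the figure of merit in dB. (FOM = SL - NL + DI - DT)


FOM = SL - NL + DI - DT = 225 - 69 + 27 - 16 = 167

167 dB


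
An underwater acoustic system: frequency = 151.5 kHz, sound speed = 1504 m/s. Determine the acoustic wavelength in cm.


lambda = c/f = 1504 / 151500 = 0.0099 m = 0.99 cm

0.99 cm


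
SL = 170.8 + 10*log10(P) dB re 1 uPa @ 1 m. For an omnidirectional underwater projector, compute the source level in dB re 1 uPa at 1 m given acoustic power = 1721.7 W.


SL = 170.8 + 10*log10(1721.7) = 170.8 + 32.36 = 203.16

203.16 dB


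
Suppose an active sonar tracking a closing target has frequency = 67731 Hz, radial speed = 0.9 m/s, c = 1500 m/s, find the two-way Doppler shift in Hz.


fd = 2*f*v/c = 2 * 67731 * 0.9 / 1500 = 81.28

81.28 Hz


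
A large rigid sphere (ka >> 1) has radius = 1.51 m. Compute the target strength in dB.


TS = 10*log10(1.51^2 / 4) = 10*log10(0.570025) = -2.44

-2.44 dB


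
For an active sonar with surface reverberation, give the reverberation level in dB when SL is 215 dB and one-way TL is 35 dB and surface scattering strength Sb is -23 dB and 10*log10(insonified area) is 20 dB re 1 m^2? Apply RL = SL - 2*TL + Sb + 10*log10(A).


RL = SL - 2*TL + Sb + 10*log10(A) = 215 - 2*35 + (-23) + 20 = 142

142 dB


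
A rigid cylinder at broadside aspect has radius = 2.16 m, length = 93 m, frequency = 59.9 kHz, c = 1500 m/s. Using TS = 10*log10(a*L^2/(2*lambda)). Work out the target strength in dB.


55.72 dB


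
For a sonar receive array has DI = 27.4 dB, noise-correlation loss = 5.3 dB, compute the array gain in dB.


AG = DI - L_corr = 27.4 - 5.3 = 22.1

22.1 dB


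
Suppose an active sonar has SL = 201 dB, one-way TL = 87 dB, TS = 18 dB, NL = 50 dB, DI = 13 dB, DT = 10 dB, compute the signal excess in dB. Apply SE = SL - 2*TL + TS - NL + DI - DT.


-2 dB


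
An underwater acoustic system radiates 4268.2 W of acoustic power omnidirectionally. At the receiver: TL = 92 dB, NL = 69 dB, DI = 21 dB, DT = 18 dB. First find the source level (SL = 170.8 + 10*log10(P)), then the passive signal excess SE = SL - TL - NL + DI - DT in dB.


Step 1: SL = 170.8 + 10*log10(4268.2) = 207.1 dB
Step 2: SE = SL - TL - NL + DI - DT = 207.1 - 92 - 69 + 21 - 18 = 49.1

49.1 dB


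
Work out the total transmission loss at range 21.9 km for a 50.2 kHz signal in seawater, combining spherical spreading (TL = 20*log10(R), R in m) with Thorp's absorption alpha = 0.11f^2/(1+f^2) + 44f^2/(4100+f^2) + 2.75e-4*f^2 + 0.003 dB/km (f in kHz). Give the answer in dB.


Step 1 (Thorp): alpha = 0.11*2520.04/(1+2520.04) + 44*2520.04/(4100+2520.04) + 2.75e-4*2520.04 + 0.003 = 17.5554 dB/km
Step 2: TL_spread = 20*log10(21900) = 86.81 dB
Step 3: TL_abs = alpha*R = 17.5554 * 21.9 = 384.46 dB
Step 4: TL_total = 86.81 + 384.46 = 471.27

471.27 dB


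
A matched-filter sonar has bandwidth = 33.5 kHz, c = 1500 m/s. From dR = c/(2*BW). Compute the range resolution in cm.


2.24 cm


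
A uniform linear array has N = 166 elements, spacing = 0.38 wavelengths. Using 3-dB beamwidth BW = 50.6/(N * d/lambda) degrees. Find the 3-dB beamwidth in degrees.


0.8 deg


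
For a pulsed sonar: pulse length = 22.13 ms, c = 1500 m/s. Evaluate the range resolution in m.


dR = c*tau/2 = 1500 * 22.13e-3 / 2 = 16.5975

16.5975 m


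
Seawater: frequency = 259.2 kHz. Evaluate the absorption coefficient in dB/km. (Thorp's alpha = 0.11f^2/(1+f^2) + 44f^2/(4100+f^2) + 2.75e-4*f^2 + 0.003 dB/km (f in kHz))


f^2 = 67184.64
alpha = 0.11*67184.64/(1+67184.64) + 44*67184.64/(4100+67184.64) + 2.75e-4*67184.64 + 0.003 = 60.058

60.058 dB/km


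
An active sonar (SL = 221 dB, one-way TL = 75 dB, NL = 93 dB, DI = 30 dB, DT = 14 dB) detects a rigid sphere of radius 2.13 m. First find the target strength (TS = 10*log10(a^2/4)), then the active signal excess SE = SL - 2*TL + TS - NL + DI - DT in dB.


Step 1: TS = 10*log10(2.13^2/4) = 0.55 dB
Step 2: SE = SL - 2*TL + TS - NL + DI - DT = 221 - 2*75 + (0.55) - 93 + 30 - 14 = -5.45

-5.45 dB


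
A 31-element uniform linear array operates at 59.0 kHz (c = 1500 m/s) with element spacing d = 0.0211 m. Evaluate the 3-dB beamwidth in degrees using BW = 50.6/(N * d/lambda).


Step 1: lambda = 1500/59000 = 0.02542 m
Step 2: d/lambda = 0.0211/0.02542 = 0.8301
Step 3: BW = 50.6/(N * d/lambda) = 50.6/(31 * 0.8301) = 1.97

1.97 deg


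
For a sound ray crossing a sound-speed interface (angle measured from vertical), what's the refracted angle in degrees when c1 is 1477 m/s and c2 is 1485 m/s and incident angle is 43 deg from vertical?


43.29 deg


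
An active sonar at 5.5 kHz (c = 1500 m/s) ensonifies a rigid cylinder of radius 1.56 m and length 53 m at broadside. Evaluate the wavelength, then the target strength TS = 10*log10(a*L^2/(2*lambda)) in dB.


Step 1: lambda = c/f = 1500/5500 = 0.27273 m
Step 2: TS = 10*log10(a*L^2/(2*lambda)) = 10*log10(1.56*53^2/(2*0.27273)) = 39.05

39.05 dB


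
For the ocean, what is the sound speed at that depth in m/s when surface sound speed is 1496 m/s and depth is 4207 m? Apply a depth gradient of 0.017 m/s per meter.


c = 1496 + 0.017 * 4207 = 1567.519

1567.519 m/s


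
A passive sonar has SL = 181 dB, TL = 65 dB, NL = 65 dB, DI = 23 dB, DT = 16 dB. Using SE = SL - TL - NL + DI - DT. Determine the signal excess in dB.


SE = SL - TL - NL + DI - DT = 181 - 65 - 65 + 23 - 16 = 58

58 dB


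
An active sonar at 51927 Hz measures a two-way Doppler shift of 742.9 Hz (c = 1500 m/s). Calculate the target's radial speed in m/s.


10.73 m/s


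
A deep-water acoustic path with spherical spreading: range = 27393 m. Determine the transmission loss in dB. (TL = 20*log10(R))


TL = 20*log10(27393) = 88.75

88.75 dB


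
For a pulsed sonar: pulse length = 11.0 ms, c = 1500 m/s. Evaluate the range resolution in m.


dR = c*tau/2 = 1500 * 11.0e-3 / 2 = 8.25

8.25 m


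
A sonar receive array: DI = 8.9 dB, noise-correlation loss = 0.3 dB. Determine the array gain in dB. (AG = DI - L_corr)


AG = DI - L_corr = 8.9 - 0.3 = 8.6

8.6 dB


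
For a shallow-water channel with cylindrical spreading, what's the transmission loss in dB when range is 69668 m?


TL = 10*log10(69668) = 48.43

48.43 dB


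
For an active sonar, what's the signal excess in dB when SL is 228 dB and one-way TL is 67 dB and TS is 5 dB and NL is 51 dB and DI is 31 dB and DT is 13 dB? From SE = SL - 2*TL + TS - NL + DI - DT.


66 dB


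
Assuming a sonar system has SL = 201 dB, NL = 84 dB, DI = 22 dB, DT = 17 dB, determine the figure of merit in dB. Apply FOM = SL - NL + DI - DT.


FOM = SL - NL + DI - DT = 201 - 84 + 22 - 17 = 122

122 dB


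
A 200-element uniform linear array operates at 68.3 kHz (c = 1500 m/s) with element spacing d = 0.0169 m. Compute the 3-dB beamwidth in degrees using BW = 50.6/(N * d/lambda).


Step 1: lambda = 1500/68300 = 0.02196 m
Step 2: d/lambda = 0.0169/0.02196 = 0.7696
Step 3: BW = 50.6/(N * d/lambda) = 50.6/(200 * 0.7696) = 0.33

0.33 deg


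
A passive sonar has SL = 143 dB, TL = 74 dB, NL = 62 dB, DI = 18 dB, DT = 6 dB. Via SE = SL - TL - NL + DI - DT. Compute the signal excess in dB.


SE = SL - TL - NL + DI - DT = 143 - 74 - 62 + 18 - 6 = 19

19 dB


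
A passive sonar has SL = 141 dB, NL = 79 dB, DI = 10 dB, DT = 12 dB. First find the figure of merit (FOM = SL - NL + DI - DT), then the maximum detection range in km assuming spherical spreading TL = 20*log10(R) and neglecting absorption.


Step 1: FOM = SL - NL + DI - DT = 141 - 79 + 10 - 12 = 60 dB
Step 2: at max range FOM = TL = 20*log10(R), so R = 10^(60/20) = 1000.0 m = 1.0 km

1.0 km


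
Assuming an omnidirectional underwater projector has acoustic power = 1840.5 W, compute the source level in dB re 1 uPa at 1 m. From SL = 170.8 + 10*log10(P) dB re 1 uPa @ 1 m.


203.45 dB


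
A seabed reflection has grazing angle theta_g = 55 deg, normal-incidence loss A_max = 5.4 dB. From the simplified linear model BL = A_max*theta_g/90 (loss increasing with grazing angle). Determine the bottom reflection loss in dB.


3.3 dB


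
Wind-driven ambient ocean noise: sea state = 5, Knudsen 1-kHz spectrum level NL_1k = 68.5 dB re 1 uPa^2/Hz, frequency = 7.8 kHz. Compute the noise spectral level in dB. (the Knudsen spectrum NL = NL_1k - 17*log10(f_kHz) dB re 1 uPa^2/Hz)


53.33 dB


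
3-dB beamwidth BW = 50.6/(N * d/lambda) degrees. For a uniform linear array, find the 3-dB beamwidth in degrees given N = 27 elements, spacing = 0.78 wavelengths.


BW = 50.6 / (27 * 0.78) = 50.6 / 21.06 = 2.4

2.4 deg


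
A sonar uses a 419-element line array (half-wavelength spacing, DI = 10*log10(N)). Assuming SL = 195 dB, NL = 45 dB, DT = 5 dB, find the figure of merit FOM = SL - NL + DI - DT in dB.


Step 1: DI = 10*log10(419) = 26.22 dB
Step 2: FOM = SL - NL + DI - DT = 195 - 45 + 26.22 - 5 = 171.22

171.22 dB


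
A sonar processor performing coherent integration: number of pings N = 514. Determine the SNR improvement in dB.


Gain = 10*log10(514) = 27.11

27.11 dB


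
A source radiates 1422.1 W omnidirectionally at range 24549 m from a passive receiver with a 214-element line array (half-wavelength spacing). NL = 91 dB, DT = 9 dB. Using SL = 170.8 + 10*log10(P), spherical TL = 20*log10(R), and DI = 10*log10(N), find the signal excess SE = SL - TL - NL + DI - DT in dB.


37.83 dB


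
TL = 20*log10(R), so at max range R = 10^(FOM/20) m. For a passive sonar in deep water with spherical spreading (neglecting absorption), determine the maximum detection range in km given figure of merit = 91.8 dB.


At max range FOM = TL, so 20*log10(R) = 91.8
R = 10^(91.8/20) = 38904.51 m = 38.9 km

38.9 km


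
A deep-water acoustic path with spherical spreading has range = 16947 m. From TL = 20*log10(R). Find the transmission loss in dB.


TL = 20*log10(16947) = 84.58

84.58 dB


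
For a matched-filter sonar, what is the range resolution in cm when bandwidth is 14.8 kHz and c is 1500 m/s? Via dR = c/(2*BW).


5.07 cm


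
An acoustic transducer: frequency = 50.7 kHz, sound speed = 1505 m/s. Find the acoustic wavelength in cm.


lambda = c/f = 1505 / 50700 = 0.0297 m = 2.97 cm

2.97 cm


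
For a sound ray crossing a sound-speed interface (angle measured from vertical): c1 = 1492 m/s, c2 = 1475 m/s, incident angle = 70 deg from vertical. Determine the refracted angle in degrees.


sin(theta2) = (c2/c1)*sin(theta1) = (1475/1492)*sin(70 deg) = 0.92899
theta2 = arcsin(0.92899) = 68.28

68.28 deg


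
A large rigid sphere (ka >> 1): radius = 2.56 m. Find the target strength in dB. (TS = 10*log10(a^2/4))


TS = 10*log10(2.56^2 / 4) = 10*log10(1.6384) = 2.14

2.14 dB


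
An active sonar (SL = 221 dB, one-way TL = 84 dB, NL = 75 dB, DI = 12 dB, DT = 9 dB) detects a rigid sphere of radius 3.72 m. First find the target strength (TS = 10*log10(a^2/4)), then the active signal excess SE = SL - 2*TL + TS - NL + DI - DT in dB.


Step 1: TS = 10*log10(3.72^2/4) = 5.39 dB
Step 2: SE = SL - 2*TL + TS - NL + DI - DT = 221 - 2*84 + (5.39) - 75 + 12 - 9 = -13.61

-13.61 dB


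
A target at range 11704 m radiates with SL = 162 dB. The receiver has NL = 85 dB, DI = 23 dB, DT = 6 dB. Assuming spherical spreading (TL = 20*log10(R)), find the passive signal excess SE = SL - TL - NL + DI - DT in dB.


12.63 dB


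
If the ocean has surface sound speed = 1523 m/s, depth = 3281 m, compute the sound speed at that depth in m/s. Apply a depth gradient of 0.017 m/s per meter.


1578.777 m/s


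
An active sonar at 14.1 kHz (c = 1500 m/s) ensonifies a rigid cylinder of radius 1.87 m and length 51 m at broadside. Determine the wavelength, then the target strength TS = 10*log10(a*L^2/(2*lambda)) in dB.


Step 1: lambda = c/f = 1500/14100 = 0.10638 m
Step 2: TS = 10*log10(a*L^2/(2*lambda)) = 10*log10(1.87*51^2/(2*0.10638)) = 43.59

43.59 dB


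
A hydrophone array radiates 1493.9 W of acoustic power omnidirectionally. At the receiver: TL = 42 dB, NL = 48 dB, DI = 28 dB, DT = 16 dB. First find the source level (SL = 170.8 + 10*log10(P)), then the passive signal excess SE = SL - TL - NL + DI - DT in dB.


Step 1: SL = 170.8 + 10*log10(1493.9) = 202.54 dB
Step 2: SE = SL - TL - NL + DI - DT = 202.54 - 42 - 48 + 28 - 16 = 124.54

124.54 dB


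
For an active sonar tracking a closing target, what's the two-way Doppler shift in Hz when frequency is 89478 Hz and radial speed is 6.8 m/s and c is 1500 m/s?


811.27 Hz


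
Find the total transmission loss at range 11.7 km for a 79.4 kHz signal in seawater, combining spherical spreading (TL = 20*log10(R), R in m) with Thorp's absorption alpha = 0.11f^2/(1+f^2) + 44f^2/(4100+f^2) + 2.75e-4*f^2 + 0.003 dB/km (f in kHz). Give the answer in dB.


414.9 dB


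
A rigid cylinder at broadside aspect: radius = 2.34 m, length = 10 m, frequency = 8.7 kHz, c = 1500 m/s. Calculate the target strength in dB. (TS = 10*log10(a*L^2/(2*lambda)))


lambda = 1500/8700 = 0.17241 m
TS = 10*log10(2.34*10^2/(2*0.17241)) = 28.32

28.32 dB


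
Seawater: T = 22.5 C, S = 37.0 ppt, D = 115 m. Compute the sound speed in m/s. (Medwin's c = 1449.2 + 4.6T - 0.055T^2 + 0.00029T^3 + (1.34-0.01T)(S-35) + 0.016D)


c = 1449.2 + 4.6*22.5 - 0.055*22.5^2 + 0.00029*22.5^3 + (1.34 - 0.01*22.5)*(37.0 - 35) + 0.016*115 = 1532.23

1532.23 m/s


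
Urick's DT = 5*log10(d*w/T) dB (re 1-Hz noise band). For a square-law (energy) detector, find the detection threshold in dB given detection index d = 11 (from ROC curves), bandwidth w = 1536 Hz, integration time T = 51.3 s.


DT = 5*log10(d*w/T) = 5*log10(11 * 1536 / 51.3) = 5*log10(329.36) = 12.59

12.59 dB


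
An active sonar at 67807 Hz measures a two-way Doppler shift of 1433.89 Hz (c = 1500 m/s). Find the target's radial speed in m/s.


From fd = 2*f*v/c, v = c*fd/(2*f) = 1500 * 1433.89 / (2*67807) = 15.86

15.86 m/s


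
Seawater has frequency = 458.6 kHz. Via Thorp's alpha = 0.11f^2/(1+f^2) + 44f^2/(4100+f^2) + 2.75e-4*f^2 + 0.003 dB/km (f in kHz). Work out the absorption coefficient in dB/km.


f^2 = 210313.96
alpha = 0.11*210313.96/(1+210313.96) + 44*210313.96/(4100+210313.96) + 2.75e-4*210313.96 + 0.003 = 101.108

101.108 dB/km


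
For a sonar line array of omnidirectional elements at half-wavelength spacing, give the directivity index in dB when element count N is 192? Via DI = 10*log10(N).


DI = 10*log10(192) = 22.83

22.83 dB


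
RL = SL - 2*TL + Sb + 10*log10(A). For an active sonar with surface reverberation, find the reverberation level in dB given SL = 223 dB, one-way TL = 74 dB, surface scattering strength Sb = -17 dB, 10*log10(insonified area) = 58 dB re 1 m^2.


RL = SL - 2*TL + Sb + 10*log10(A) = 223 - 2*74 + (-17) + 58 = 116

116 dB
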